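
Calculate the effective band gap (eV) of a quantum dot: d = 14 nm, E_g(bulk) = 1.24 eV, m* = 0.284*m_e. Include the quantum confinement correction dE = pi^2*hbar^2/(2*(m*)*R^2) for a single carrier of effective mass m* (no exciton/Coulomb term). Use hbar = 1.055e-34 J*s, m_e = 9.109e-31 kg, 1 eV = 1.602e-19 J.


Radius R = 14/2 nm = 7e-09 m
Confinement energy dE = pi^2 * hbar^2 / (2 * m_eff * m_e * R^2)
dE = pi^2 * (1.055e-34)^2 / (2 * 0.284 * 9.109e-31 * (7e-09)^2) J, divided by 1.602e-19 J/eV
dE = 0.027 eV
Total band gap = E_g(bulk) + dE = 1.24 + 0.027 = 1.267 eV

1.267


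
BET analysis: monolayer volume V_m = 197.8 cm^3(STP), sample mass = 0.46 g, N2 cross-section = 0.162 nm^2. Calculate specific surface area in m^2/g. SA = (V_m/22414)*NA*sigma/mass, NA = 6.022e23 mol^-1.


Number of moles in monolayer = V_m / 22414 = 197.8 / 22414 = 0.00882484
Number of molecules = moles * NA = 0.00882484 * 6.022e23
SA = molecules * sigma / mass
SA = (197.8 / 22414) * 6.022e23 * 0.162e-18 / 0.46
SA = 1871.6 m^2/g

1871.6


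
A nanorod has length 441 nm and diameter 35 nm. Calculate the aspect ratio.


Aspect ratio AR = length / diameter
AR = 441 / 35
AR = 12.6

12.6


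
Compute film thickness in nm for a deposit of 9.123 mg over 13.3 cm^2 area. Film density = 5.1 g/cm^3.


Convert: m = 9.123 mg = 9.1230e-06 kg, A = 13.3 cm^2 = 1.3300e-03 m^2, rho = 5.1 g/cm^3 = 5100 kg/m^3
t = m / (A * rho)
t = 9.1230e-06 / (1.3300e-03 * 5100)
t = 1.3450e-06 m = 1345.0 nm

1345.0


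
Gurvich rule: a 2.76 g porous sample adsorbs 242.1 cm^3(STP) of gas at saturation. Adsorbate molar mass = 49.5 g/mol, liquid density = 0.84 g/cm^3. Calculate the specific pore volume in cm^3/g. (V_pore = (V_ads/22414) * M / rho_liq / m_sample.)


Moles adsorbed n = V_ads / 22414 = 242.1 / 22414 = 1.080128e-02 mol
Liquid volume V_liq = n * M / rho_liq = 1.080128e-02 * 49.5 / 0.84 = 0.63650 cm^3
Specific pore volume V_pore = V_liq / m_sample = 0.63650 / 2.76
V_pore = 0.2306 cm^3/g

0.2306


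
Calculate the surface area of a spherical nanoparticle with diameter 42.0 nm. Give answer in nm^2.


Radius r = 42.0/2 = 21 nm
Surface area SA = 4 * pi * r^2
SA = 4 * pi * (21)^2
SA = 5541.77 nm^2

5541.77


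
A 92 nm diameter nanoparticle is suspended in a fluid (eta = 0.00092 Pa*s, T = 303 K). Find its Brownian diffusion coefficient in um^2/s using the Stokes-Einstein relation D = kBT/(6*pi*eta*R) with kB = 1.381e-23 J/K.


Radius R = 92/2 = 46 nm = 4.6e-08 m
D = kB*T / (6*pi*eta*R)
D = 1.381e-23 * 303 / (6 * pi * 0.00092 * 4.6e-08)
D = 5.24553e-12 m^2/s = 5.246 um^2/s

5.246


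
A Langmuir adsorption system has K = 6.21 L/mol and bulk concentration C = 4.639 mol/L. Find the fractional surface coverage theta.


Langmuir isotherm: theta = K*C / (1 + K*C)
K*C = 6.21 * 4.639 = 28.80819
theta = 28.80819 / (1 + 28.80819) = 28.80819 / 29.80819
theta = 0.9665

0.9665


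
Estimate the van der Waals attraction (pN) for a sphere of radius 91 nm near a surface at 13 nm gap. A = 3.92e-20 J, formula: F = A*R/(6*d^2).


Convert to SI: R = 91 nm = 9.1e-08 m, d = 13 nm = 1.3e-08 m
F = A * R / (6 * d^2)
F = 3.92e-20 * 9.1e-08 / (6 * (1.3e-08)^2)
F = 3.51795e-12 N = 3.518 pN

3.518


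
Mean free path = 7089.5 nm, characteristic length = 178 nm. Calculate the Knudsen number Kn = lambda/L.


Knudsen number Kn = lambda / L
Kn = 7089.5 / 178
Kn = 39.8287

39.8287


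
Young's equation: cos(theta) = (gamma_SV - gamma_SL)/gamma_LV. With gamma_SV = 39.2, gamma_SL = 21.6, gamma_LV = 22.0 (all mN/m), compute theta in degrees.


cos(theta) = (gamma_SV - gamma_SL) / gamma_LV
cos(theta) = (39.2 - 21.6) / 22.0
cos(theta) = 0.8
theta = arccos(0.8) = 36.87 degrees

36.87


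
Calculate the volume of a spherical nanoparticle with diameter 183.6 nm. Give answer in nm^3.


Radius r = 183.6/2 = 91.8 nm
Volume V = (4/3) * pi * r^3
V = (4/3) * pi * (91.8)^3
V = 3240534.53 nm^3

3240534.53


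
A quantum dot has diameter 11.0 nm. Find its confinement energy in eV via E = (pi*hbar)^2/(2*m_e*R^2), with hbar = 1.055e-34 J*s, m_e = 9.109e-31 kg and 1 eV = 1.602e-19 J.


Radius R = 11.0/2 = 5.5 nm = 5.5e-09 m
E = (pi * 1.055e-34)^2 / (2 * 9.109e-31 * (5.5e-09)^2)
E(J) = 1.99333e-21
E = E(J) / 1.602e-19 = 0.0124 eV

0.0124


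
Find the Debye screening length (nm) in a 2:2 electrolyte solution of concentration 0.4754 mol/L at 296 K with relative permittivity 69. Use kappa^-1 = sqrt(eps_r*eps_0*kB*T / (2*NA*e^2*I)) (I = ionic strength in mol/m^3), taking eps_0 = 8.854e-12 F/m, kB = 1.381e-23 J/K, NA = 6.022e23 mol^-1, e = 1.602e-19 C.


Ionic strength I = 0.4754 * 2^2 * 1000 = 1901.6 mol/m^3
kappa^-1 = sqrt(69 * 8.854e-12 * 1.381e-23 * 296 / (2 * 6.022e23 * (1.602e-19)^2 * 1901.6))
kappa^-1 = 0.206 nm

0.206


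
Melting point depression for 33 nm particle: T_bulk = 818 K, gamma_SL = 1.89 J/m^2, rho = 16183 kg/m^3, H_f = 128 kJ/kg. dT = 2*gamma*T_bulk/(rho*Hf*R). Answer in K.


Radius R = 33/2 = 16.5 nm = 1.65e-08 m
Convert H_f = 128 kJ/kg = 128000 J/kg
dT = 2 * gamma_SL * T_bulk / (rho * H_f * R)
dT = 2 * 1.89 * 818 / (16183 * 128000 * 1.65e-08)
dT = 90.5 K

90.5


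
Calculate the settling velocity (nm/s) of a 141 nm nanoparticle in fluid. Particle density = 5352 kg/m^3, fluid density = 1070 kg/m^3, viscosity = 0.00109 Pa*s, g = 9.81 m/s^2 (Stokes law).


Radius R = 141/2 nm = 7.05e-08 m
Density difference = 5352 - 1070 = 4282 kg/m^3
v = 2 * R^2 * (rho_p - rho_f) * g / (9 * eta)
v = 2 * (7.05e-08)^2 * 4282 * 9.81 / (9 * 0.00109)
v = 4.25652e-08 m/s = 42.5652 nm/s

42.5652


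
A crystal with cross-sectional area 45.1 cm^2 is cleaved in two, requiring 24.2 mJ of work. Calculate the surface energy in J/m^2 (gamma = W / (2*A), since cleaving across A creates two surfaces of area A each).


Convert: A = 45.1 cm^2 = 0.00451 m^2, W = 24.2 mJ = 0.0242 J
Cleaving exposes two faces of area A, so total new surface = 2*A and gamma = W / (2*A)
gamma = 0.0242 / (2 * 0.00451)
gamma = 2.683 J/m^2

2.683


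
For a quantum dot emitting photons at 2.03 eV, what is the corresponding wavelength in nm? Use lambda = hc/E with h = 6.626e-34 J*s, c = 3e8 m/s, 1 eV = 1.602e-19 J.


Convert energy: E = 2.03 eV = 2.03 * 1.602e-19 = 3.25206e-19 J
lambda = h*c / E = 6.626e-34 * 3e8 / 3.25206e-19
lambda = 6.11243e-07 m = 611.2 nm

611.2


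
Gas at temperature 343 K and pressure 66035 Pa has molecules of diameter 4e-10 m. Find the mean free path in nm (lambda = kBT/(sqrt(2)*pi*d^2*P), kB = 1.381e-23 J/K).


Mean free path: lambda = kB*T / (sqrt(2) * pi * d^2 * P)
lambda = 1.381e-23 * 343 / (sqrt(2) * pi * (4e-10)^2 * 66035)
lambda = 1.00909e-07 m
lambda = 100.91 nm

100.91


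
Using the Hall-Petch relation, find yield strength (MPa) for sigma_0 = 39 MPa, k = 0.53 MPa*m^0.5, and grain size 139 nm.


d = 139 nm = 1.39e-07 m
sqrt(d) = 0.000372827
Hall-Petch contribution = k / sqrt(d) = 0.53 / 0.000372827 = 1421.6 MPa
sigma = sigma_0 + k/sqrt(d) = 39 + 1421.6 = 1460.6 MPa

1460.6


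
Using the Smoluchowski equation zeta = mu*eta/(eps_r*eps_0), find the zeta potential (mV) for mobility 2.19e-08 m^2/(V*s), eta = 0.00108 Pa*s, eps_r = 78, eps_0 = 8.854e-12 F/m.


Smoluchowski equation: zeta = mu * eta / (eps_r * eps_0)
zeta = 2.19e-08 * 0.00108 / (78 * 8.854e-12)
zeta = 0.034248 V = 34.25 mV

34.25


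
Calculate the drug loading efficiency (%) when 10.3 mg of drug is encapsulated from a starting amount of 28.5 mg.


Drug loading efficiency = (drug loaded / drug initial) * 100
DLE = 10.3 / 28.5 * 100
DLE = 0.3614 * 100
DLE = 36.14%

36.14


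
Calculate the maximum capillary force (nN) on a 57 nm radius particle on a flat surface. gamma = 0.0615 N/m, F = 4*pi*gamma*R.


Convert radius: R = 57 nm = 5.7e-08 m
F = 4 * pi * gamma * R
F = 4 * pi * 0.0615 * 5.7e-08
F = 4.40514e-08 N = 44.0514 nN

44.0514


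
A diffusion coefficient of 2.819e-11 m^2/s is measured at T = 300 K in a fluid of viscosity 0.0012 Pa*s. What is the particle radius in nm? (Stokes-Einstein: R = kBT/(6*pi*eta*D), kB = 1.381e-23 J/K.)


Stokes-Einstein: R = kB*T / (6*pi*eta*D)
R = 1.381e-23 * 300 / (6 * pi * 0.0012 * 2.819e-11)
R = 6.49737e-09 m = 6.5 nm

6.5


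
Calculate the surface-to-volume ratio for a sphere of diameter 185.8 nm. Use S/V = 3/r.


Radius r = 185.8/2 = 92.9 nm
S/V = 3 / r = 3 / 92.9
S/V = 0.0323 nm^-1

0.0323


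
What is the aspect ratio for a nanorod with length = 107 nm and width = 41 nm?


Aspect ratio AR = length / diameter
AR = 107 / 41
AR = 2.61

2.61


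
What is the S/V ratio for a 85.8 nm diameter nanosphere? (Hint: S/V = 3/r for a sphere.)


Radius r = 85.8/2 = 42.9 nm
S/V = 3 / r = 3 / 42.9
S/V = 0.0699 nm^-1

0.0699


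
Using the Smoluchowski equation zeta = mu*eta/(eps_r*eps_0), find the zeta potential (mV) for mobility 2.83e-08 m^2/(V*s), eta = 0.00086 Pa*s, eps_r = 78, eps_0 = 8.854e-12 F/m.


Smoluchowski equation: zeta = mu * eta / (eps_r * eps_0)
zeta = 2.83e-08 * 0.00086 / (78 * 8.854e-12)
zeta = 0.035241 V = 35.24 mV

35.24


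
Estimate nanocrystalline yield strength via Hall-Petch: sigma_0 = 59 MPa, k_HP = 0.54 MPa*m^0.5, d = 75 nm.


d = 75 nm = 7.5e-08 m
sqrt(d) = 0.0002738613
Hall-Petch contribution = k / sqrt(d) = 0.54 / 0.0002738613 = 1971.8 MPa
sigma = sigma_0 + k/sqrt(d) = 59 + 1971.8 = 2030.8 MPa

2030.8


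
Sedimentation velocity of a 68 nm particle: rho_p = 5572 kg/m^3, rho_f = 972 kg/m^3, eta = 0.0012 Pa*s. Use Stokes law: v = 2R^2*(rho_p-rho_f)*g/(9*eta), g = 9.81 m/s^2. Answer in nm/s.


Radius R = 68/2 nm = 3.4e-08 m
Density difference = 5572 - 972 = 4600 kg/m^3
v = 2 * R^2 * (rho_p - rho_f) * g / (9 * eta)
v = 2 * (3.4e-08)^2 * 4600 * 9.81 / (9 * 0.0012)
v = 9.66031e-09 m/s = 9.6603 nm/s

9.6603


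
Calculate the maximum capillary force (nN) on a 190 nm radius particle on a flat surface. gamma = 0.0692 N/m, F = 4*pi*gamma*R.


Convert radius: R = 190 nm = 1.9e-07 m
F = 4 * pi * gamma * R
F = 4 * pi * 0.0692 * 1.9e-07
F = 1.65223e-07 N = 165.2226 nN

165.2226


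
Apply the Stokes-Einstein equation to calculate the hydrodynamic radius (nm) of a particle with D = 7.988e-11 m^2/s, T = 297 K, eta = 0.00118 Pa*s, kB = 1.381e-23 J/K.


Stokes-Einstein: R = kB*T / (6*pi*eta*D)
R = 1.381e-23 * 297 / (6 * pi * 0.00118 * 7.988e-11)
R = 2.3085e-09 m = 2.31 nm

2.31


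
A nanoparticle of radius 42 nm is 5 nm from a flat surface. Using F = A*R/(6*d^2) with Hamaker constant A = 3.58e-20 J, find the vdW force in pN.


Convert to SI: R = 42 nm = 4.2e-08 m, d = 5 nm = 5e-09 m
F = A * R / (6 * d^2)
F = 3.58e-20 * 4.2e-08 / (6 * (5e-09)^2)
F = 1.0024e-11 N = 10.024 pN

10.024


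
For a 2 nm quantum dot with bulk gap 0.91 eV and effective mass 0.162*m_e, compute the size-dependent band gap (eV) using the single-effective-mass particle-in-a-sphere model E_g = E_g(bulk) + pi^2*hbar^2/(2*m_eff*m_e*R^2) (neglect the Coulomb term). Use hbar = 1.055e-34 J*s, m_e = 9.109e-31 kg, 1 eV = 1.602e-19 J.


Radius R = 2/2 nm = 1e-09 m
Confinement energy dE = pi^2 * hbar^2 / (2 * m_eff * m_e * R^2)
dE = pi^2 * (1.055e-34)^2 / (2 * 0.162 * 9.109e-31 * (1e-09)^2) J, divided by 1.602e-19 J/eV
dE = 2.3234 eV
Total band gap = E_g(bulk) + dE = 0.91 + 2.3234 = 3.2334 eV

3.2334


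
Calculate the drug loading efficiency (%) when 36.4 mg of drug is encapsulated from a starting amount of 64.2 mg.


Drug loading efficiency = (drug loaded / drug initial) * 100
DLE = 36.4 / 64.2 * 100
DLE = 0.567 * 100
DLE = 56.7%

56.7


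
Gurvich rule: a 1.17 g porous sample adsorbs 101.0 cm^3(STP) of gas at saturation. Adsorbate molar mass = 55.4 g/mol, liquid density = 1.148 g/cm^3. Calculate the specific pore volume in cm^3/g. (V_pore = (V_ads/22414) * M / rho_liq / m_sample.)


Moles adsorbed n = V_ads / 22414 = 101.0 / 22414 = 4.506112e-03 mol
Liquid volume V_liq = n * M / rho_liq = 4.506112e-03 * 55.4 / 1.148 = 0.21746 cm^3
Specific pore volume V_pore = V_liq / m_sample = 0.21746 / 1.17
V_pore = 0.1859 cm^3/g

0.1859


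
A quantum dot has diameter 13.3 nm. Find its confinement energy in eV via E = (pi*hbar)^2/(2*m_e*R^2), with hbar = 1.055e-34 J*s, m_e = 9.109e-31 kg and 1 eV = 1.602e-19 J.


Radius R = 13.3/2 = 6.65 nm = 6.65e-09 m
E = (pi * 1.055e-34)^2 / (2 * 9.109e-31 * (6.65e-09)^2)
E(J) = 1.36352e-21
E = E(J) / 1.602e-19 = 0.0085 eV

0.0085


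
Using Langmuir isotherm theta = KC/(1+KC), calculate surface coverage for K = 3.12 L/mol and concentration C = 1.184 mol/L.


Langmuir isotherm: theta = K*C / (1 + K*C)
K*C = 3.12 * 1.184 = 3.69408
theta = 3.69408 / (1 + 3.69408) = 3.69408 / 4.69408
theta = 0.787

0.787


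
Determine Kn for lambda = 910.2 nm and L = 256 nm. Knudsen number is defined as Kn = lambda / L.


Knudsen number Kn = lambda / L
Kn = 910.2 / 256
Kn = 3.5555

3.5555


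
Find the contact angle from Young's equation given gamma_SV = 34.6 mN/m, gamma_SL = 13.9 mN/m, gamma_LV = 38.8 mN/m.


cos(theta) = (gamma_SV - gamma_SL) / gamma_LV
cos(theta) = (34.6 - 13.9) / 38.8
cos(theta) = 0.533505
theta = arccos(0.533505) = 57.76 degrees

57.76


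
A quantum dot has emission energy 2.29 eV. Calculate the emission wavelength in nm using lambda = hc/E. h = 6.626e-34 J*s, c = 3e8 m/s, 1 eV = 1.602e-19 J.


Convert energy: E = 2.29 eV = 2.29 * 1.602e-19 = 3.66858e-19 J
lambda = h*c / E = 6.626e-34 * 3e8 / 3.66858e-19
lambda = 5.41845e-07 m = 541.8 nm

541.8


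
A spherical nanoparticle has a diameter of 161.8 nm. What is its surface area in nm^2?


Radius r = 161.8/2 = 80.9 nm
Surface area SA = 4 * pi * r^2
SA = 4 * pi * (80.9)^2
SA = 82244.51 nm^2

82244.51


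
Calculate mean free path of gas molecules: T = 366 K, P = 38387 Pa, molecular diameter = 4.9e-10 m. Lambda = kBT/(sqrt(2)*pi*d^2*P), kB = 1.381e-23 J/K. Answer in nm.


Mean free path: lambda = kB*T / (sqrt(2) * pi * d^2 * P)
lambda = 1.381e-23 * 366 / (sqrt(2) * pi * (4.9e-10)^2 * 38387)
lambda = 1.23434e-07 m
lambda = 123.43 nm

123.43


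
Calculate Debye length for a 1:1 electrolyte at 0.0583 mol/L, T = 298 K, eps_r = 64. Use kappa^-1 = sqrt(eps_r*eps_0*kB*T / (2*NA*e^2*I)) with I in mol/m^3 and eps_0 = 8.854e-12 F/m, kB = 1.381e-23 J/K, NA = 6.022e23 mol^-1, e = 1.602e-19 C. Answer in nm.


Ionic strength I = 0.0583 * 1^2 * 1000 = 58.3 mol/m^3
kappa^-1 = sqrt(64 * 8.854e-12 * 1.381e-23 * 298 / (2 * 6.022e23 * (1.602e-19)^2 * 58.3))
kappa^-1 = 1.138 nm

1.138


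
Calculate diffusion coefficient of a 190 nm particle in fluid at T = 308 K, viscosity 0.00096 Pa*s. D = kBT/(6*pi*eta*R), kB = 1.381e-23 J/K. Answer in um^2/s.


Radius R = 190/2 = 95 nm = 9.5e-08 m
D = kB*T / (6*pi*eta*R)
D = 1.381e-23 * 308 / (6 * pi * 0.00096 * 9.5e-08)
D = 2.47428e-12 m^2/s = 2.474 um^2/s

2.474


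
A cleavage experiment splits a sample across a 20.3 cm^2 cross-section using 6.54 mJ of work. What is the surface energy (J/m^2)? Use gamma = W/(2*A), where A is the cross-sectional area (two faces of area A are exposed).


Convert: A = 20.3 cm^2 = 0.00203 m^2, W = 6.54 mJ = 0.00654 J
Cleaving exposes two faces of area A, so total new surface = 2*A and gamma = W / (2*A)
gamma = 0.00654 / (2 * 0.00203)
gamma = 1.611 J/m^2

1.611


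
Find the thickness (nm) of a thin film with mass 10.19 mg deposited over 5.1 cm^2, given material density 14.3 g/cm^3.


Convert: m = 10.19 mg = 1.0190e-05 kg, A = 5.1 cm^2 = 5.1000e-04 m^2, rho = 14.3 g/cm^3 = 14300 kg/m^3
t = m / (A * rho)
t = 1.0190e-05 / (5.1000e-04 * 14300)
t = 1.3972e-06 m = 1397.2 nm

1397.2


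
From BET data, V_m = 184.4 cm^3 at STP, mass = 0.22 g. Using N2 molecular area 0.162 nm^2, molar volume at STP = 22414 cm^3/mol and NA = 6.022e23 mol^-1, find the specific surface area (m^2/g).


Number of moles in monolayer = V_m / 22414 = 184.4 / 22414 = 0.008227
Number of molecules = moles * NA = 0.008227 * 6.022e23
SA = molecules * sigma / mass
SA = (184.4 / 22414) * 6.022e23 * 0.162e-18 / 0.22
SA = 3648.2 m^2/g

3648.2


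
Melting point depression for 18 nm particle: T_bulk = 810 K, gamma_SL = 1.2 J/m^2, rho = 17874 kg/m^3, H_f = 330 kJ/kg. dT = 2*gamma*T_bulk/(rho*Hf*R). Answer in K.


Radius R = 18/2 = 9 nm = 9e-09 m
Convert H_f = 330 kJ/kg = 330000 J/kg
dT = 2 * gamma_SL * T_bulk / (rho * H_f * R)
dT = 2 * 1.2 * 810 / (17874 * 330000 * 9e-09)
dT = 36.6 K

36.6


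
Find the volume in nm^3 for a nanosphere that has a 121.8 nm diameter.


Radius r = 121.8/2 = 60.9 nm
Volume V = (4/3) * pi * r^3
V = (4/3) * pi * (60.9)^3
V = 946107.5 nm^3

946107.5


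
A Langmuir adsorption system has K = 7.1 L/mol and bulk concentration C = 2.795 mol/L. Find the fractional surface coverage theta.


Langmuir isotherm: theta = K*C / (1 + K*C)
K*C = 7.1 * 2.795 = 19.8445
theta = 19.8445 / (1 + 19.8445) = 19.8445 / 20.8445
theta = 0.952

0.952


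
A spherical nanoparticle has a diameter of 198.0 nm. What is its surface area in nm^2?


Radius r = 198.0/2 = 99 nm
Surface area SA = 4 * pi * r^2
SA = 4 * pi * (99)^2
SA = 123163.0 nm^2

123163.0


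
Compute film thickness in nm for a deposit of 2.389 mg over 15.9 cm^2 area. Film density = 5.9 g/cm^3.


Convert: m = 2.389 mg = 2.3890e-06 kg, A = 15.9 cm^2 = 1.5900e-03 m^2, rho = 5.9 g/cm^3 = 5900 kg/m^3
t = m / (A * rho)
t = 2.3890e-06 / (1.5900e-03 * 5900)
t = 2.5466e-07 m = 254.7 nm

254.7


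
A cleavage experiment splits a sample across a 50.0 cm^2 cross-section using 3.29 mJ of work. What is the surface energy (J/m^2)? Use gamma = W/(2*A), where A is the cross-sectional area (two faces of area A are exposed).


Convert: A = 50.0 cm^2 = 0.005 m^2, W = 3.29 mJ = 0.00329 J
Cleaving exposes two faces of area A, so total new surface = 2*A and gamma = W / (2*A)
gamma = 0.00329 / (2 * 0.005)
gamma = 0.329 J/m^2

0.329


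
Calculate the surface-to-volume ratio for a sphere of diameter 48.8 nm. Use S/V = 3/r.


Radius r = 48.8/2 = 24.4 nm
S/V = 3 / r = 3 / 24.4
S/V = 0.123 nm^-1

0.123


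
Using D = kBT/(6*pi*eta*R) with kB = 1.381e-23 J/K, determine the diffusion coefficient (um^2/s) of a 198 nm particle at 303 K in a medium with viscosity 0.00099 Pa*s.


Radius R = 198/2 = 99 nm = 9.9e-08 m
D = kB*T / (6*pi*eta*R)
D = 1.381e-23 * 303 / (6 * pi * 0.00099 * 9.9e-08)
D = 2.26498e-12 m^2/s = 2.265 um^2/s

2.265


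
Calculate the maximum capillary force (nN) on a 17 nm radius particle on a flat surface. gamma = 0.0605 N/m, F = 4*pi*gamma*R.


Convert radius: R = 17 nm = 1.7e-08 m
F = 4 * pi * gamma * R
F = 4 * pi * 0.0605 * 1.7e-08
F = 1.29245e-08 N = 12.9245 nN

12.9245


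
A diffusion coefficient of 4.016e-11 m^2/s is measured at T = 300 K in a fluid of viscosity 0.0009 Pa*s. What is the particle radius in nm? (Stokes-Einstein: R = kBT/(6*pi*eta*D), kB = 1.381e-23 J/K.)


Stokes-Einstein: R = kB*T / (6*pi*eta*D)
R = 1.381e-23 * 300 / (6 * pi * 0.0009 * 4.016e-11)
R = 6.08104e-09 m = 6.08 nm

6.08


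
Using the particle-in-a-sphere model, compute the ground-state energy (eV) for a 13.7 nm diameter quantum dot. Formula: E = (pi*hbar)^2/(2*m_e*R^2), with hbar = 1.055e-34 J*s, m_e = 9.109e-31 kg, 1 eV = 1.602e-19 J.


Radius R = 13.7/2 = 6.85 nm = 6.85e-09 m
E = (pi * 1.055e-34)^2 / (2 * 9.109e-31 * (6.85e-09)^2)
E(J) = 1.28506e-21
E = E(J) / 1.602e-19 = 0.008 eV

0.008


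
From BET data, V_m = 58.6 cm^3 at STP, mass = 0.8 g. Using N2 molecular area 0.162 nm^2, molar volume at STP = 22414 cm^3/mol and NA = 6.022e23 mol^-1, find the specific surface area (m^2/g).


Number of moles in monolayer = V_m / 22414 = 58.6 / 22414 = 0.00261444
Number of molecules = moles * NA = 0.00261444 * 6.022e23
SA = molecules * sigma / mass
SA = (58.6 / 22414) * 6.022e23 * 0.162e-18 / 0.8
SA = 318.8 m^2/g

318.8


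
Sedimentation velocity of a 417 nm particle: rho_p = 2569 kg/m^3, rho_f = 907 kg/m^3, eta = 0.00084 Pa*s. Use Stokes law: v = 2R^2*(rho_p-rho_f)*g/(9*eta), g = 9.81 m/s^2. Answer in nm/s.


Radius R = 417/2 nm = 2.085e-07 m
Density difference = 2569 - 907 = 1662 kg/m^3
v = 2 * R^2 * (rho_p - rho_f) * g / (9 * eta)
v = 2 * (2.085e-07)^2 * 1662 * 9.81 / (9 * 0.00084)
v = 1.87508e-07 m/s = 187.5082 nm/s

187.5082


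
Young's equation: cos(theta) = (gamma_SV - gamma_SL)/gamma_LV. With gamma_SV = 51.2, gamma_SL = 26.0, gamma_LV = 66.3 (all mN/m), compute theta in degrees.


cos(theta) = (gamma_SV - gamma_SL) / gamma_LV
cos(theta) = (51.2 - 26.0) / 66.3
cos(theta) = 0.38009
theta = arccos(0.38009) = 67.66 degrees

67.66


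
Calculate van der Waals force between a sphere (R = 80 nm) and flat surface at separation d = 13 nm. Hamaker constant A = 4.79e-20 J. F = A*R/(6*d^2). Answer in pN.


Convert to SI: R = 80 nm = 8e-08 m, d = 13 nm = 1.3e-08 m
F = A * R / (6 * d^2)
F = 4.79e-20 * 8e-08 / (6 * (1.3e-08)^2)
F = 3.77909e-12 N = 3.779 pN

3.779


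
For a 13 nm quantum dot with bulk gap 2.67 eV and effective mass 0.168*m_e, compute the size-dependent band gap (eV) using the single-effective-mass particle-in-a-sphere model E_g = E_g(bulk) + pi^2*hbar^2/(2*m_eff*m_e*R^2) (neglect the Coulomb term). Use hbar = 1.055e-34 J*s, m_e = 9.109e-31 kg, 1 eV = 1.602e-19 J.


Radius R = 13/2 nm = 6.5e-09 m
Confinement energy dE = pi^2 * hbar^2 / (2 * m_eff * m_e * R^2)
dE = pi^2 * (1.055e-34)^2 / (2 * 0.168 * 9.109e-31 * (6.5e-09)^2) J, divided by 1.602e-19 J/eV
dE = 0.053 eV
Total band gap = E_g(bulk) + dE = 2.67 + 0.053 = 2.723 eV

2.723


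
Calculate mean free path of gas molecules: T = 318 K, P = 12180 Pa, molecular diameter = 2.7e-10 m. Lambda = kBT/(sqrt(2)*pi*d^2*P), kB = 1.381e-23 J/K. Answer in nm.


Mean free path: lambda = kB*T / (sqrt(2) * pi * d^2 * P)
lambda = 1.381e-23 * 318 / (sqrt(2) * pi * (2.7e-10)^2 * 12180)
lambda = 1.11322e-06 m
lambda = 1113.22 nm

1113.22


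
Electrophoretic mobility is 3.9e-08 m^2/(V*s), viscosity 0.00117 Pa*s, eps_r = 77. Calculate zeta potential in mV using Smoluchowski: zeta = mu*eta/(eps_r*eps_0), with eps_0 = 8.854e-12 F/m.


Smoluchowski equation: zeta = mu * eta / (eps_r * eps_0)
zeta = 3.9e-08 * 0.00117 / (77 * 8.854e-12)
zeta = 0.06693 V = 66.93 mV

66.93


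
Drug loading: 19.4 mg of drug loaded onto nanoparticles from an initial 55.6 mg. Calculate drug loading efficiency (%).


Drug loading efficiency = (drug loaded / drug initial) * 100
DLE = 19.4 / 55.6 * 100
DLE = 0.3489 * 100
DLE = 34.89%

34.89


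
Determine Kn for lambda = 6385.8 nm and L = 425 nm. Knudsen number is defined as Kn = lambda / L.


Knudsen number Kn = lambda / L
Kn = 6385.8 / 425
Kn = 15.0254

15.0254


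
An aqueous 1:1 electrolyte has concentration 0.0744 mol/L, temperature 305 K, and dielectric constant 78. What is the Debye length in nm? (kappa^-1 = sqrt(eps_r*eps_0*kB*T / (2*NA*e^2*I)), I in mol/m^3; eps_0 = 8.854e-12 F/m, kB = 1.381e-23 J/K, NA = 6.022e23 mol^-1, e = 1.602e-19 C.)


Ionic strength I = 0.0744 * 1^2 * 1000 = 74.4 mol/m^3
kappa^-1 = sqrt(78 * 8.854e-12 * 1.381e-23 * 305 / (2 * 6.022e23 * (1.602e-19)^2 * 74.4))
kappa^-1 = 1.125 nm

1.125


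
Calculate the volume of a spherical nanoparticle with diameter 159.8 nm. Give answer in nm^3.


Radius r = 159.8/2 = 79.9 nm
Volume V = (4/3) * pi * r^3
V = (4/3) * pi * (79.9)^3
V = 2136628.16 nm^3

2136628.16


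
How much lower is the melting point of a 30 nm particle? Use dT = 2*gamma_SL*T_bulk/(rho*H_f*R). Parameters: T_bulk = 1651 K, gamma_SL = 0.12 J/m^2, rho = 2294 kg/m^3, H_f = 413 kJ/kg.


Radius R = 30/2 = 15 nm = 1.5e-08 m
Convert H_f = 413 kJ/kg = 413000 J/kg
dT = 2 * gamma_SL * T_bulk / (rho * H_f * R)
dT = 2 * 0.12 * 1651 / (2294 * 413000 * 1.5e-08)
dT = 27.9 K

27.9


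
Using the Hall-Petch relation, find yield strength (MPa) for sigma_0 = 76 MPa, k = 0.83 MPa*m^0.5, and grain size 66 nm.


d = 66 nm = 6.6e-08 m
sqrt(d) = 0.0002569047
Hall-Petch contribution = k / sqrt(d) = 0.83 / 0.0002569047 = 3230.8 MPa
sigma = sigma_0 + k/sqrt(d) = 76 + 3230.8 = 3306.8 MPa

3306.8


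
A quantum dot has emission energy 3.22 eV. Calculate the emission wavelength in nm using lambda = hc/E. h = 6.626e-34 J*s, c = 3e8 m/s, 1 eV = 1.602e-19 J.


Convert energy: E = 3.22 eV = 3.22 * 1.602e-19 = 5.15844e-19 J
lambda = h*c / E = 6.626e-34 * 3e8 / 5.15844e-19
lambda = 3.85349e-07 m = 385.3 nm

385.3


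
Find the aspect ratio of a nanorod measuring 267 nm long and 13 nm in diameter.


Aspect ratio AR = length / diameter
AR = 267 / 13
AR = 20.54

20.54


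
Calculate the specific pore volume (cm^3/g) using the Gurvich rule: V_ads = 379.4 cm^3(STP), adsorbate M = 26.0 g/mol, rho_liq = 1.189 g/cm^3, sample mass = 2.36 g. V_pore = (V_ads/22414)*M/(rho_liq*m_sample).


Moles adsorbed n = V_ads / 22414 = 379.4 / 22414 = 1.692692e-02 mol
Liquid volume V_liq = n * M / rho_liq = 1.692692e-02 * 26.0 / 1.189 = 0.37014 cm^3
Specific pore volume V_pore = V_liq / m_sample = 0.37014 / 2.36
V_pore = 0.1568 cm^3/g

0.1568


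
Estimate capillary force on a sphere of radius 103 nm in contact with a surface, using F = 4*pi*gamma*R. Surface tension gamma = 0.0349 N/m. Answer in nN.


Convert radius: R = 103 nm = 1.03e-07 m
F = 4 * pi * gamma * R
F = 4 * pi * 0.0349 * 1.03e-07
F = 4.51723e-08 N = 45.1723 nN

45.1723


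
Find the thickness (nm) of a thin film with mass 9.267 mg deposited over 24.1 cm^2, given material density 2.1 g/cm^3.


Convert: m = 9.267 mg = 9.2670e-06 kg, A = 24.1 cm^2 = 2.4100e-03 m^2, rho = 2.1 g/cm^3 = 2100 kg/m^3
t = m / (A * rho)
t = 9.2670e-06 / (2.4100e-03 * 2100)
t = 1.8311e-06 m = 1831.1 nm

1831.1


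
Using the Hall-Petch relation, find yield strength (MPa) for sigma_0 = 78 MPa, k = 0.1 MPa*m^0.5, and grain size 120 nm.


d = 120 nm = 1.2e-07 m
sqrt(d) = 0.0003464102
Hall-Petch contribution = k / sqrt(d) = 0.1 / 0.0003464102 = 288.7 MPa
sigma = sigma_0 + k/sqrt(d) = 78 + 288.7 = 366.7 MPa

366.7


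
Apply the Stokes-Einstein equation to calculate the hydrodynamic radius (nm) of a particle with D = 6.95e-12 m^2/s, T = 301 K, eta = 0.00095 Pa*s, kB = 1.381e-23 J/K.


Stokes-Einstein: R = kB*T / (6*pi*eta*D)
R = 1.381e-23 * 301 / (6 * pi * 0.00095 * 6.95e-12)
R = 3.34003e-08 m = 33.4 nm

33.4


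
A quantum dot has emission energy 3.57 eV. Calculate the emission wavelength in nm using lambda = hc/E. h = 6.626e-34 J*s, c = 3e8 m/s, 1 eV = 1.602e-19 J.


Convert energy: E = 3.57 eV = 3.57 * 1.602e-19 = 5.71914e-19 J
lambda = h*c / E = 6.626e-34 * 3e8 / 5.71914e-19
lambda = 3.4757e-07 m = 347.6 nm

347.6


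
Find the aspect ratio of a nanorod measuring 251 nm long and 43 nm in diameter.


Aspect ratio AR = length / diameter
AR = 251 / 43
AR = 5.84

5.84


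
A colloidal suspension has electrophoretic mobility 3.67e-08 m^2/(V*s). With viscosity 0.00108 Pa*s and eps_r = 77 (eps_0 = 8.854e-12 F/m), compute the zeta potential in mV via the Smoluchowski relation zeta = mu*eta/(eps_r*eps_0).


Smoluchowski equation: zeta = mu * eta / (eps_r * eps_0)
zeta = 3.67e-08 * 0.00108 / (77 * 8.854e-12)
zeta = 0.058138 V = 58.14 mV

58.14


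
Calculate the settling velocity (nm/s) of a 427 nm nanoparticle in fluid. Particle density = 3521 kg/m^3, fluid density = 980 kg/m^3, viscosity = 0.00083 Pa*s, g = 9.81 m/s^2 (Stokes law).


Radius R = 427/2 nm = 2.135e-07 m
Density difference = 3521 - 980 = 2541 kg/m^3
v = 2 * R^2 * (rho_p - rho_f) * g / (9 * eta)
v = 2 * (2.135e-07)^2 * 2541 * 9.81 / (9 * 0.00083)
v = 3.04214e-07 m/s = 304.2137 nm/s

304.2137


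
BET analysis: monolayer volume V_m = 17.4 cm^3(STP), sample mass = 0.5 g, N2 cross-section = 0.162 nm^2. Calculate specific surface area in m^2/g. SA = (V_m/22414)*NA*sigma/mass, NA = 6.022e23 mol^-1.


Number of moles in monolayer = V_m / 22414 = 17.4 / 22414 = 0.0007763
Number of molecules = moles * NA = 0.0007763 * 6.022e23
SA = molecules * sigma / mass
SA = (17.4 / 22414) * 6.022e23 * 0.162e-18 / 0.5
SA = 151.5 m^2/g

151.5


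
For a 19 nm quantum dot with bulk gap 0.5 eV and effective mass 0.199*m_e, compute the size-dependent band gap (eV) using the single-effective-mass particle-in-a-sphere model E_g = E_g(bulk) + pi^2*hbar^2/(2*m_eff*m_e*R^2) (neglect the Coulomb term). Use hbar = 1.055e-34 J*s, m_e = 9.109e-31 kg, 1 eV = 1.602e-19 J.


Radius R = 19/2 nm = 9.5e-09 m
Confinement energy dE = pi^2 * hbar^2 / (2 * m_eff * m_e * R^2)
dE = pi^2 * (1.055e-34)^2 / (2 * 0.199 * 9.109e-31 * (9.5e-09)^2) J, divided by 1.602e-19 J/eV
dE = 0.021 eV
Total band gap = E_g(bulk) + dE = 0.5 + 0.021 = 0.521 eV

0.521


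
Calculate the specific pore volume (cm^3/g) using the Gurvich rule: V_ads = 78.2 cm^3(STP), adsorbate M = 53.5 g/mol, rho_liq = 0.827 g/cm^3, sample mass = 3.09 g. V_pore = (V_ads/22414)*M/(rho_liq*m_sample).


Moles adsorbed n = V_ads / 22414 = 78.2 / 22414 = 3.488891e-03 mol
Liquid volume V_liq = n * M / rho_liq = 3.488891e-03 * 53.5 / 0.827 = 0.22570 cm^3
Specific pore volume V_pore = V_liq / m_sample = 0.22570 / 3.09
V_pore = 0.073 cm^3/g

0.073


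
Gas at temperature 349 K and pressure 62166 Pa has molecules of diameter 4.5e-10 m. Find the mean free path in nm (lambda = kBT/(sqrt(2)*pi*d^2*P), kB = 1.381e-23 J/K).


Mean free path: lambda = kB*T / (sqrt(2) * pi * d^2 * P)
lambda = 1.381e-23 * 349 / (sqrt(2) * pi * (4.5e-10)^2 * 62166)
lambda = 8.6174e-08 m
lambda = 86.17 nm

86.17


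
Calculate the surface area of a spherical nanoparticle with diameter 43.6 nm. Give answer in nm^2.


Radius r = 43.6/2 = 21.8 nm
Surface area SA = 4 * pi * r^2
SA = 4 * pi * (21.8)^2
SA = 5972.04 nm^2

5972.04


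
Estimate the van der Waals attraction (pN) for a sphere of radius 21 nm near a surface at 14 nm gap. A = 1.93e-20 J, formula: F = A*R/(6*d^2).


Convert to SI: R = 21 nm = 2.1e-08 m, d = 14 nm = 1.4e-08 m
F = A * R / (6 * d^2)
F = 1.93e-20 * 2.1e-08 / (6 * (1.4e-08)^2)
F = 3.44643e-13 N = 0.345 pN

0.345


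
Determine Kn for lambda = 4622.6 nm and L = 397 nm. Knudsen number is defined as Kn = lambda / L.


Knudsen number Kn = lambda / L
Kn = 4622.6 / 397
Kn = 11.6438

11.6438


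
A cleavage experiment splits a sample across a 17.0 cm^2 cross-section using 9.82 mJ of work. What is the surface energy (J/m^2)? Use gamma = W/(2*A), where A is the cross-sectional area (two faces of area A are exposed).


Convert: A = 17.0 cm^2 = 0.0017 m^2, W = 9.82 mJ = 0.00982 J
Cleaving exposes two faces of area A, so total new surface = 2*A and gamma = W / (2*A)
gamma = 0.00982 / (2 * 0.0017)
gamma = 2.888 J/m^2

2.888


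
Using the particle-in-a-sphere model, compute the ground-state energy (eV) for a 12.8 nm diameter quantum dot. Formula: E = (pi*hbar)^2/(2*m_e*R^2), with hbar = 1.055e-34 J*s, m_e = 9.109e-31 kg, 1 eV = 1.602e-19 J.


Radius R = 12.8/2 = 6.4 nm = 6.4e-09 m
E = (pi * 1.055e-34)^2 / (2 * 9.109e-31 * (6.4e-09)^2)
E(J) = 1.47212e-21
E = E(J) / 1.602e-19 = 0.0092 eV

0.0092


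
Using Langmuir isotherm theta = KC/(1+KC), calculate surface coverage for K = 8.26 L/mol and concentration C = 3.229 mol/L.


Langmuir isotherm: theta = K*C / (1 + K*C)
K*C = 8.26 * 3.229 = 26.67154
theta = 26.67154 / (1 + 26.67154) = 26.67154 / 27.67154
theta = 0.9639

0.9639


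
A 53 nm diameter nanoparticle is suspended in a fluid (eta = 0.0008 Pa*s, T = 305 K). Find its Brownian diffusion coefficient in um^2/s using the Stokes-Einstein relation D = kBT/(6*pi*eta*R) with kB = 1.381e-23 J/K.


Radius R = 53/2 = 26.5 nm = 2.65e-08 m
D = kB*T / (6*pi*eta*R)
D = 1.381e-23 * 305 / (6 * pi * 0.0008 * 2.65e-08)
D = 1.05404e-11 m^2/s = 10.54 um^2/s

10.54


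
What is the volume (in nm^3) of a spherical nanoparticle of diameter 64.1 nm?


Radius r = 64.1/2 = 32.05 nm
Volume V = (4/3) * pi * r^3
V = (4/3) * pi * (32.05)^3
V = 137902.68 nm^3

137902.68


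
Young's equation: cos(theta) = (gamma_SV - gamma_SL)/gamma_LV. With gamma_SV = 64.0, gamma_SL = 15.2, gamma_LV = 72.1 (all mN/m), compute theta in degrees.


cos(theta) = (gamma_SV - gamma_SL) / gamma_LV
cos(theta) = (64.0 - 15.2) / 72.1
cos(theta) = 0.676838
theta = arccos(0.676838) = 47.4 degrees

47.4


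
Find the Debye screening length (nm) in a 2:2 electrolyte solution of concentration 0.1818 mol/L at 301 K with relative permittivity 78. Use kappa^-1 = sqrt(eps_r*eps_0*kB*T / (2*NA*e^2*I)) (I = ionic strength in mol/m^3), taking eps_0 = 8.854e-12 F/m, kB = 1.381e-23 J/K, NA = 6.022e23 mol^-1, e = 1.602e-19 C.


Ionic strength I = 0.1818 * 2^2 * 1000 = 727.2 mol/m^3
kappa^-1 = sqrt(78 * 8.854e-12 * 1.381e-23 * 301 / (2 * 6.022e23 * (1.602e-19)^2 * 727.2))
kappa^-1 = 0.357 nm

0.357


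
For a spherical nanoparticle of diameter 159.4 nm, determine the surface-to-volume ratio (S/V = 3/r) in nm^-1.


Radius r = 159.4/2 = 79.7 nm
S/V = 3 / r = 3 / 79.7
S/V = 0.0376 nm^-1

0.0376


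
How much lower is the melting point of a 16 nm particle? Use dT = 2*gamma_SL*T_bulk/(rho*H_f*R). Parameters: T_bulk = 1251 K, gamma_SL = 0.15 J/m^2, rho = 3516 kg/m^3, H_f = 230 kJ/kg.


Radius R = 16/2 = 8 nm = 8e-09 m
Convert H_f = 230 kJ/kg = 230000 J/kg
dT = 2 * gamma_SL * T_bulk / (rho * H_f * R)
dT = 2 * 0.15 * 1251 / (3516 * 230000 * 8e-09)
dT = 58.0 K

58.0


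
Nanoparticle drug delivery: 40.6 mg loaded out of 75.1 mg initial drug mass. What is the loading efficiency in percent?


Drug loading efficiency = (drug loaded / drug initial) * 100
DLE = 40.6 / 75.1 * 100
DLE = 0.5406 * 100
DLE = 54.06%

54.06


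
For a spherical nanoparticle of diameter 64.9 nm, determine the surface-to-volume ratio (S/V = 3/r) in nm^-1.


Radius r = 64.9/2 = 32.45 nm
S/V = 3 / r = 3 / 32.45
S/V = 0.0924 nm^-1

0.0924


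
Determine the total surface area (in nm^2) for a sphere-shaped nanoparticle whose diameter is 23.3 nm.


Radius r = 23.3/2 = 11.65 nm
Surface area SA = 4 * pi * r^2
SA = 4 * pi * (11.65)^2
SA = 1705.54 nm^2

1705.54


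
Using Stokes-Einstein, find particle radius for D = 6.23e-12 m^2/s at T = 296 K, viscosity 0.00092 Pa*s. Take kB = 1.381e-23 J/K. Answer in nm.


Stokes-Einstein: R = kB*T / (6*pi*eta*D)
R = 1.381e-23 * 296 / (6 * pi * 0.00092 * 6.23e-12)
R = 3.78363e-08 m = 37.84 nm

37.84


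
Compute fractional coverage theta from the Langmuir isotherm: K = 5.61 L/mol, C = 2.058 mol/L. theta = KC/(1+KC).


Langmuir isotherm: theta = K*C / (1 + K*C)
K*C = 5.61 * 2.058 = 11.54538
theta = 11.54538 / (1 + 11.54538) = 11.54538 / 12.54538
theta = 0.9203

0.9203


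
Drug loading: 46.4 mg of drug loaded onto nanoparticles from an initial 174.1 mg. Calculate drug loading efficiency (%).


Drug loading efficiency = (drug loaded / drug initial) * 100
DLE = 46.4 / 174.1 * 100
DLE = 0.2665 * 100
DLE = 26.65%

26.65


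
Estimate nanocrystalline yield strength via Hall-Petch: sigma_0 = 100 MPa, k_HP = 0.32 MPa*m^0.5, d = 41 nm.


d = 41 nm = 4.1e-08 m
sqrt(d) = 0.0002024846
Hall-Petch contribution = k / sqrt(d) = 0.32 / 0.0002024846 = 1580.4 MPa
sigma = sigma_0 + k/sqrt(d) = 100 + 1580.4 = 1680.4 MPa

1680.4


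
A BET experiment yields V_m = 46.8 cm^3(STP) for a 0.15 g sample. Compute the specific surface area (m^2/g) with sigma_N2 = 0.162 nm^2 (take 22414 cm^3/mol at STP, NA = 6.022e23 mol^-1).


Number of moles in monolayer = V_m / 22414 = 46.8 / 22414 = 0.00208798
Number of molecules = moles * NA = 0.00208798 * 6.022e23
SA = molecules * sigma / mass
SA = (46.8 / 22414) * 6.022e23 * 0.162e-18 / 0.15
SA = 1358.0 m^2/g

1358.0


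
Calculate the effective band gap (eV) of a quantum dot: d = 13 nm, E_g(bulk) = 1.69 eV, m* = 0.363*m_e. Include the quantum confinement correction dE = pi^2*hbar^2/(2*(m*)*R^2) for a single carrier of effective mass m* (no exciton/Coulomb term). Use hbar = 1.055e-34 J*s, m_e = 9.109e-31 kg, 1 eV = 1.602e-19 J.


Radius R = 13/2 nm = 6.5e-09 m
Confinement energy dE = pi^2 * hbar^2 / (2 * m_eff * m_e * R^2)
dE = pi^2 * (1.055e-34)^2 / (2 * 0.363 * 9.109e-31 * (6.5e-09)^2) J, divided by 1.602e-19 J/eV
dE = 0.0245 eV
Total band gap = E_g(bulk) + dE = 1.69 + 0.0245 = 1.7145 eV

1.7145


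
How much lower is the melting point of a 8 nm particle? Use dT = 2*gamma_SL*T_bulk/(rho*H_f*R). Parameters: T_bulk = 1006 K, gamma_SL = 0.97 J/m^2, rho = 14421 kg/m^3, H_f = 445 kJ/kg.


Radius R = 8/2 = 4 nm = 4e-09 m
Convert H_f = 445 kJ/kg = 445000 J/kg
dT = 2 * gamma_SL * T_bulk / (rho * H_f * R)
dT = 2 * 0.97 * 1006 / (14421 * 445000 * 4e-09)
dT = 76.0 K

76.0


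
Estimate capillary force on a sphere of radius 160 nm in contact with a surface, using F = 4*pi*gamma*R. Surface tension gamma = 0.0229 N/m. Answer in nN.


Convert radius: R = 160 nm = 1.6e-07 m
F = 4 * pi * gamma * R
F = 4 * pi * 0.0229 * 1.6e-07
F = 4.60432e-08 N = 46.0432 nN

46.0432


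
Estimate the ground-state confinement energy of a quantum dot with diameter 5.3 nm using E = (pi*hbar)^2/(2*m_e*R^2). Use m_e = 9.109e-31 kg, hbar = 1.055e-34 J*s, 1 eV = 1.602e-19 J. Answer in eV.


Radius R = 5.3/2 = 2.65 nm = 2.65e-09 m
E = (pi * 1.055e-34)^2 / (2 * 9.109e-31 * (2.65e-09)^2)
E(J) = 8.58642e-21
E = E(J) / 1.602e-19 = 0.0536 eV

0.0536


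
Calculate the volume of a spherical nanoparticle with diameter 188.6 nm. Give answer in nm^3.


Radius r = 188.6/2 = 94.3 nm
Volume V = (4/3) * pi * r^3
V = (4/3) * pi * (94.3)^3
V = 3512559.48 nm^3

3512559.48


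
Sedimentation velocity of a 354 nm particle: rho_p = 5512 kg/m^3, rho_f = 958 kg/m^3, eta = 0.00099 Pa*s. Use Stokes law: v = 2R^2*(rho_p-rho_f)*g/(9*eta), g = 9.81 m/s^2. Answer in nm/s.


Radius R = 354/2 nm = 1.77e-07 m
Density difference = 5512 - 958 = 4554 kg/m^3
v = 2 * R^2 * (rho_p - rho_f) * g / (9 * eta)
v = 2 * (1.77e-07)^2 * 4554 * 9.81 / (9 * 0.00099)
v = 3.14167e-07 m/s = 314.1672 nm/s

314.1672


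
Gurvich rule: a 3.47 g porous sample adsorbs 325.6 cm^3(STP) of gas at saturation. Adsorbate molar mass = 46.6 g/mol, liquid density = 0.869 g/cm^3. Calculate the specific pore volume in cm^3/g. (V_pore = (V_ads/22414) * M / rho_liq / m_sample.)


Moles adsorbed n = V_ads / 22414 = 325.6 / 22414 = 1.452664e-02 mol
Liquid volume V_liq = n * M / rho_liq = 1.452664e-02 * 46.6 / 0.869 = 0.77899 cm^3
Specific pore volume V_pore = V_liq / m_sample = 0.77899 / 3.47
V_pore = 0.2245 cm^3/g

0.2245


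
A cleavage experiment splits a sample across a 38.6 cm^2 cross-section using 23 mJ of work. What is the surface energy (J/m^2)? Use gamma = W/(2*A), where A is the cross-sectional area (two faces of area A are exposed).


Convert: A = 38.6 cm^2 = 0.00386 m^2, W = 23 mJ = 0.023 J
Cleaving exposes two faces of area A, so total new surface = 2*A and gamma = W / (2*A)
gamma = 0.023 / (2 * 0.00386)
gamma = 2.979 J/m^2

2.979


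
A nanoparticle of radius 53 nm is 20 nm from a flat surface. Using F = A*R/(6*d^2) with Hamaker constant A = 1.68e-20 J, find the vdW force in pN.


Convert to SI: R = 53 nm = 5.3e-08 m, d = 20 nm = 2e-08 m
F = A * R / (6 * d^2)
F = 1.68e-20 * 5.3e-08 / (6 * (2e-08)^2)
F = 3.71e-13 N = 0.371 pN

0.371


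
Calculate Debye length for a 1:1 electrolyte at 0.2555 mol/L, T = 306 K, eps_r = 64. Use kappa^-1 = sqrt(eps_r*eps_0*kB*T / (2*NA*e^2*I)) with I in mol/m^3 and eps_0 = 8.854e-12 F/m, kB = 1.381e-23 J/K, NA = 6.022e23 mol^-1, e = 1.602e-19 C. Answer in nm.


Ionic strength I = 0.2555 * 1^2 * 1000 = 255.5 mol/m^3
kappa^-1 = sqrt(64 * 8.854e-12 * 1.381e-23 * 306 / (2 * 6.022e23 * (1.602e-19)^2 * 255.5))
kappa^-1 = 0.551 nm

0.551


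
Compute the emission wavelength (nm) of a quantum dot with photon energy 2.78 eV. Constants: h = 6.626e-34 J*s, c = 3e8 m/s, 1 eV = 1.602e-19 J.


Convert energy: E = 2.78 eV = 2.78 * 1.602e-19 = 4.45356e-19 J
lambda = h*c / E = 6.626e-34 * 3e8 / 4.45356e-19
lambda = 4.4634e-07 m = 446.3 nm

446.3


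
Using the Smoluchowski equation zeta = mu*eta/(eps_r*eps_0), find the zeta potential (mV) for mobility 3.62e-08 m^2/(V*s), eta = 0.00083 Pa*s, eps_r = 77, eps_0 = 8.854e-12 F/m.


Smoluchowski equation: zeta = mu * eta / (eps_r * eps_0)
zeta = 3.62e-08 * 0.00083 / (77 * 8.854e-12)
zeta = 0.044071 V = 44.07 mV

44.07


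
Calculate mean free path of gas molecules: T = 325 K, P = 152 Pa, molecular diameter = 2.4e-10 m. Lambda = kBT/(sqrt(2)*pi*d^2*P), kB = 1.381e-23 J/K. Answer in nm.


Mean free path: lambda = kB*T / (sqrt(2) * pi * d^2 * P)
lambda = 1.381e-23 * 325 / (sqrt(2) * pi * (2.4e-10)^2 * 152)
lambda = 0.000115384 m
lambda = 115384.13 nm

115384.13
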